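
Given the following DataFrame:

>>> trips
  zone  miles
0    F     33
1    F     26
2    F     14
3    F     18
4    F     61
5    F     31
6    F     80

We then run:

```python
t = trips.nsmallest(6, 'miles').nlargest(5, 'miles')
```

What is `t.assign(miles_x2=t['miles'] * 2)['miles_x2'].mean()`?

take 6 rows with smallest miles:
  zone  miles
2    F     14
3    F     18
1    F     26
5    F     31
0    F     33
4    F     61
take 5 rows with largest miles:
  zone  miles
4    F     61
0    F     33
5    F     31
1    F     26
3    F     18
add column miles_x2 = t['miles'] * 2:
  zone  miles  miles_x2
4    F     61       122
0    F     33        66
5    F     31        62
1    F     26        52
3    F     18        36

67.6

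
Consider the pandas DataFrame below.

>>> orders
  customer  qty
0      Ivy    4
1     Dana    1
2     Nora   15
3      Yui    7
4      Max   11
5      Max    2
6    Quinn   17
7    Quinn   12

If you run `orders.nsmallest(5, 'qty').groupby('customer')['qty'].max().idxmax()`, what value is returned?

take 5 rows with smallest qty:
  customer  qty
1     Dana    1
5      Max    2
0      Ivy    4
3      Yui    7
4      Max   11
group by customer, max of qty:
customer
Dana     1
Ivy      4
Max     11
Yui      7
Name: qty, dtype: int64

Max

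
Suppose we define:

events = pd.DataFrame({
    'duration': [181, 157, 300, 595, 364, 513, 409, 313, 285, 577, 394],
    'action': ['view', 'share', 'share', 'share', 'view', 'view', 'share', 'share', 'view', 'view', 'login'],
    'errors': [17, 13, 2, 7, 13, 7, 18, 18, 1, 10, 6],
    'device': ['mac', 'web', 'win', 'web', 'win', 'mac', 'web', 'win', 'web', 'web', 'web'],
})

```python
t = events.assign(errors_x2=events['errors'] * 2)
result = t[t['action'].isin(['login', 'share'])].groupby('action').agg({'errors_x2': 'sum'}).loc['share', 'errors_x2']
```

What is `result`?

116

add column errors_x2 = events['errors'] * 2:
    duration action  errors device  errors_x2
0        181   view      17    mac         34
1        157  share      13    web         26
2        300  share       2    win          4
3        595  share       7    web         14
4        364   view      13    win         26
5        513   view       7    mac         14
6        409  share      18    web         36
7        313  share      18    win         36
8        285   view       1    web          2
9        577   view      10    web         20
10       394  login       6    web         12
filter rows where action in ['login', 'share']:
    duration action  errors device  errors_x2
1        157  share      13    web         26
2        300  share       2    win          4
3        595  share       7    web         14
6        409  share      18    web         36
7        313  share      18    win         36
10       394  login       6    web         12
group by action, sum of errors_x2:
        errors_x2
action           
login          12
share         116
Then the value at row 'share', column 'errors_x2': 116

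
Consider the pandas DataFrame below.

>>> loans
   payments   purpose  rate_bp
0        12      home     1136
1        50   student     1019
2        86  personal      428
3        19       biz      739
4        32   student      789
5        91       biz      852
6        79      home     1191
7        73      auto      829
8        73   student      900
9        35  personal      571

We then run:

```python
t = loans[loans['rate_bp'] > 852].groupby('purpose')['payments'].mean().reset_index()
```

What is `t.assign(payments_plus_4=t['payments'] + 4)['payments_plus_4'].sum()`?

filter rows where rate_bp > 852:
   payments  purpose  rate_bp
0        12     home     1136
1        50  student     1019
6        79     home     1191
8        73  student      900
group by purpose, mean of payments:
purpose
home       45.5
student    61.5
Name: payments, dtype: float64
reset_index():
   purpose  payments
0     home      45.5
1  student      61.5
add column payments_plus_4 = t['payments'] + 4:
   purpose  payments  payments_plus_4
0     home      45.5             49.5
1  student      61.5             65.5
Reading off the sum of column 'payments_plus_4', we get 115.0.

115.0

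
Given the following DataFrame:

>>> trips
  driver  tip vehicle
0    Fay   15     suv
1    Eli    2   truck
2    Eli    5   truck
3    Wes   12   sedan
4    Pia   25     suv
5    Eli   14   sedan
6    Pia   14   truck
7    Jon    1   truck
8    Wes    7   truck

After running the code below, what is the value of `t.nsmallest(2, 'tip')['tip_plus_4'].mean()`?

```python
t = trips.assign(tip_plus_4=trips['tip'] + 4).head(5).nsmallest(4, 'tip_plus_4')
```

add column tip_plus_4 = trips['tip'] + 4:
  driver  tip vehicle  tip_plus_4
0    Fay   15     suv          19
1    Eli    2   truck           6
2    Eli    5   truck           9
3    Wes   12   sedan          16
4    Pia   25     suv          29
5    Eli   14   sedan          18
6    Pia   14   truck          18
7    Jon    1   truck           5
8    Wes    7   truck          11
take first 5 rows:
  driver  tip vehicle  tip_plus_4
0    Fay   15     suv          19
1    Eli    2   truck           6
2    Eli    5   truck           9
3    Wes   12   sedan          16
4    Pia   25     suv          29
take 4 rows with smallest tip_plus_4:
  driver  tip vehicle  tip_plus_4
1    Eli    2   truck           6
2    Eli    5   truck           9
3    Wes   12   sedan          16
0    Fay   15     suv          19
take 2 rows with smallest tip:
  driver  tip vehicle  tip_plus_4
1    Eli    2   truck           6
2    Eli    5   truck           9

7.5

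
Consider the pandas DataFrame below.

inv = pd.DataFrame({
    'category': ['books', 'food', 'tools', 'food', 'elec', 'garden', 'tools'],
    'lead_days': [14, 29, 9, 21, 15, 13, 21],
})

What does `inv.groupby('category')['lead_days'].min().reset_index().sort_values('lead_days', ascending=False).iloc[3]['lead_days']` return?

group by category, min of lead_days:
category
books     14
elec      15
food      21
garden    13
tools      9
Name: lead_days, dtype: int64
reset_index():
  category  lead_days
0    books         14
1     elec         15
2     food         21
3   garden         13
4    tools          9
sort by lead_days descending:
  category  lead_days
2     food         21
1     elec         15
0    books         14
3   garden         13
4    tools          9
Taking the value at position 3, column 'lead_days' gives 13.

13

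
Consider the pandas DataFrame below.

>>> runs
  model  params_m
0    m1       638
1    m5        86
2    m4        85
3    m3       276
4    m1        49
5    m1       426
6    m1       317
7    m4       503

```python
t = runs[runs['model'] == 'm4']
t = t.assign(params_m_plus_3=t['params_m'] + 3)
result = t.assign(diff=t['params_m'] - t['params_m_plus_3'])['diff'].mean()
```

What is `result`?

filter rows where model == 'm4':
  model  params_m
2    m4        85
7    m4       503
add column params_m_plus_3 = t['params_m'] + 3:
  model  params_m  params_m_plus_3
2    m4        85               88
7    m4       503              506
add column diff = t['params_m'] - t['params_m_plus_3']:
  model  params_m  params_m_plus_3  diff
2    m4        85               88    -3
7    m4       503              506    -3

-3.0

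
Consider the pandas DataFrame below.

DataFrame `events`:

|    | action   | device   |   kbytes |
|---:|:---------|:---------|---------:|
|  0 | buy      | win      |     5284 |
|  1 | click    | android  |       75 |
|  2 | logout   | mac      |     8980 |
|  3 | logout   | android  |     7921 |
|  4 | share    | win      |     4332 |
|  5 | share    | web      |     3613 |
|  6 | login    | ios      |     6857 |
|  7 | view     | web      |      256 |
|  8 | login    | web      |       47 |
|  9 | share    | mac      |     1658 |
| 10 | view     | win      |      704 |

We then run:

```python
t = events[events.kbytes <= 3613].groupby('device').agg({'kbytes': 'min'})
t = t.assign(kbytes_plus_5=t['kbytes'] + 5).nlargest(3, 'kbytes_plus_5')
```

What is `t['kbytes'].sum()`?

filter rows where kbytes <= 3613:
   action   device  kbytes
1   click  android      75
5   share      web    3613
7    view      web     256
8   login      web      47
9   share      mac    1658
10   view      win     704
group by device, min of kbytes:
         kbytes
device         
android      75
mac        1658
web          47
win         704
add column kbytes_plus_5 = t['kbytes'] + 5:
         kbytes  kbytes_plus_5
device                        
android      75             80
mac        1658           1663
web          47             52
win         704            709
take 3 rows with largest kbytes_plus_5:
         kbytes  kbytes_plus_5
device                        
mac        1658           1663
win         704            709
android      75             80
Reading off the sum of column 'kbytes', we get 2437.

2437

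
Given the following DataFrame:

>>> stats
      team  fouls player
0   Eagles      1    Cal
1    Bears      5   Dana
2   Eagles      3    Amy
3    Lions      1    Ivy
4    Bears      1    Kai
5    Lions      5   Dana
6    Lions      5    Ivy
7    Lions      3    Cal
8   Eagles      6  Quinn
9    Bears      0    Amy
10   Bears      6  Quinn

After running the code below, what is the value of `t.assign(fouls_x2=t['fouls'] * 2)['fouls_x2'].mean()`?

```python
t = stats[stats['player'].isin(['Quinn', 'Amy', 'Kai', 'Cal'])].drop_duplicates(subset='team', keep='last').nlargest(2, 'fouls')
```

12.0

filter rows where player in ['Quinn', 'Amy', 'Kai', 'Cal']:
      team  fouls player
0   Eagles      1    Cal
2   Eagles      3    Amy
4    Bears      1    Kai
7    Lions      3    Cal
8   Eagles      6  Quinn
9    Bears      0    Amy
10   Bears      6  Quinn
drop duplicate team (keep=last):
      team  fouls player
7    Lions      3    Cal
8   Eagles      6  Quinn
10   Bears      6  Quinn
take 2 rows with largest fouls:
      team  fouls player
8   Eagles      6  Quinn
10   Bears      6  Quinn
add column fouls_x2 = t['fouls'] * 2:
      team  fouls player  fouls_x2
8   Eagles      6  Quinn        12
10   Bears      6  Quinn        12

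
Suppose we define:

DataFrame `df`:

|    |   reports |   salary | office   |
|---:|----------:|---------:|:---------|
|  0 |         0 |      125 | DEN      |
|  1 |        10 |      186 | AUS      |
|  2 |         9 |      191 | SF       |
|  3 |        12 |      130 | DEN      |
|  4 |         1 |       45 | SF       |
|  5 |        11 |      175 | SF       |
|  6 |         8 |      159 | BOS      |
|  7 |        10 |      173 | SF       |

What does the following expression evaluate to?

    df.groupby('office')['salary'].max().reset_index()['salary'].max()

group by office, max of salary:
office
AUS    186
BOS    159
DEN    130
SF     191
Name: salary, dtype: int64
reset_index():
  office  salary
0    AUS     186
1    BOS     159
2    DEN     130
3     SF     191
The max of column 'salary' is 191.

191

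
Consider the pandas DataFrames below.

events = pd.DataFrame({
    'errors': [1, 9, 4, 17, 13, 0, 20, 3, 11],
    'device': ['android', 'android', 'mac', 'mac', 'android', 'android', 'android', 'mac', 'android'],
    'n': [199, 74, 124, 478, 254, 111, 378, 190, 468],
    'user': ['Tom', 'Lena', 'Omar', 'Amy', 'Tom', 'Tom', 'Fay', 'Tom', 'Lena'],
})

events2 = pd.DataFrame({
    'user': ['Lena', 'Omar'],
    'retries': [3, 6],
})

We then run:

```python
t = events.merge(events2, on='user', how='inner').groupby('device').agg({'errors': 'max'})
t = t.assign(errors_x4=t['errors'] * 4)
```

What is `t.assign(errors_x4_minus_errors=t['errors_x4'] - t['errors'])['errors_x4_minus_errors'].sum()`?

45

merge on 'user' (how='inner') → 3 rows:
   errors   device    n  user  retries
0       9  android   74  Lena        3
1       4      mac  124  Omar        6
2      11  android  468  Lena        3
group by device, max of errors:
         errors
device         
android      11
mac           4
add column errors_x4 = t['errors'] * 4:
         errors  errors_x4
device                    
android      11         44
mac           4         16
add column errors_x4_minus_errors = t['errors_x4'] - t['errors']:
         errors  errors_x4  errors_x4_minus_errors
device                                            
android      11         44                      33
mac           4         16                      12
Taking the sum of column 'errors_x4_minus_errors' gives 45.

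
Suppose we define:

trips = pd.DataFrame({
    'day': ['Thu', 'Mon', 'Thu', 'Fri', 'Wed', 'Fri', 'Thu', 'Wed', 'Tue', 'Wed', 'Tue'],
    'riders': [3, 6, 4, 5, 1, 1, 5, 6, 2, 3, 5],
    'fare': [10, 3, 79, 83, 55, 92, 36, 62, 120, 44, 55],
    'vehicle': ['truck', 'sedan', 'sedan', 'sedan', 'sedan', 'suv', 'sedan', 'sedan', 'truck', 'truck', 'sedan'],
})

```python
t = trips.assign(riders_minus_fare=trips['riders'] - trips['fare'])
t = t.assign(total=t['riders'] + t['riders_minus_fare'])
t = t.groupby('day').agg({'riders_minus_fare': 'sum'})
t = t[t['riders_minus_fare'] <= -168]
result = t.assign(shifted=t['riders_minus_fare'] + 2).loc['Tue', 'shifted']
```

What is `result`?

add column riders_minus_fare = trips['riders'] - trips['fare']:
    day  riders  fare vehicle  riders_minus_fare
0   Thu       3    10   truck                 -7
1   Mon       6     3   sedan                  3
2   Thu       4    79   sedan                -75
3   Fri       5    83   sedan                -78
4   Wed       1    55   sedan                -54
5   Fri       1    92     suv                -91
6   Thu       5    36   sedan                -31
7   Wed       6    62   sedan                -56
8   Tue       2   120   truck               -118
9   Wed       3    44   truck                -41
10  Tue       5    55   sedan                -50
add column total = t['riders'] + t['riders_minus_fare']:
    day  riders  fare vehicle  riders_minus_fare  total
0   Thu       3    10   truck                 -7     -4
1   Mon       6     3   sedan                  3      9
2   Thu       4    79   sedan                -75    -71
3   Fri       5    83   sedan                -78    -73
4   Wed       1    55   sedan                -54    -53
5   Fri       1    92     suv                -91    -90
6   Thu       5    36   sedan                -31    -26
7   Wed       6    62   sedan                -56    -50
8   Tue       2   120   truck               -118   -116
9   Wed       3    44   truck                -41    -38
10  Tue       5    55   sedan                -50    -45
group by day, sum of riders_minus_fare:
     riders_minus_fare
day                   
Fri               -169
Mon                  3
Thu               -113
Tue               -168
Wed               -151
filter rows where riders_minus_fare <= -168:
     riders_minus_fare
day                   
Fri               -169
Tue               -168
add column shifted = t['riders_minus_fare'] + 2:
     riders_minus_fare  shifted
day                            
Fri               -169     -167
Tue               -168     -166
Hence -166.

-166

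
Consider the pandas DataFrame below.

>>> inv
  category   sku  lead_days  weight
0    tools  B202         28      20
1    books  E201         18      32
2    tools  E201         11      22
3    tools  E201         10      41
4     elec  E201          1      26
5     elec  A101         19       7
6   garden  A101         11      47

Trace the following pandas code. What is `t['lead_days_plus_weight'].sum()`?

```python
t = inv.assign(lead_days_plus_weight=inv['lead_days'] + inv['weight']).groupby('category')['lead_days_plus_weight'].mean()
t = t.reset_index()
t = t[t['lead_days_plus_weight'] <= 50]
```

add column lead_days_plus_weight = inv['lead_days'] + inv['weight']:
  category   sku  lead_days  weight  lead_days_plus_weight
0    tools  B202         28      20                     48
1    books  E201         18      32                     50
2    tools  E201         11      22                     33
3    tools  E201         10      41                     51
4     elec  E201          1      26                     27
5     elec  A101         19       7                     26
6   garden  A101         11      47                     58
group by category, mean of lead_days_plus_weight:
category
books     50.0
elec      26.5
garden    58.0
tools     44.0
Name: lead_days_plus_weight, dtype: float64
reset_index():
  category  lead_days_plus_weight
0    books                   50.0
1     elec                   26.5
2   garden                   58.0
3    tools                   44.0
filter rows where lead_days_plus_weight <= 50:
  category  lead_days_plus_weight
0    books                   50.0
1     elec                   26.5
3    tools                   44.0
The sum of column 'lead_days_plus_weight' is 120.5.

120.5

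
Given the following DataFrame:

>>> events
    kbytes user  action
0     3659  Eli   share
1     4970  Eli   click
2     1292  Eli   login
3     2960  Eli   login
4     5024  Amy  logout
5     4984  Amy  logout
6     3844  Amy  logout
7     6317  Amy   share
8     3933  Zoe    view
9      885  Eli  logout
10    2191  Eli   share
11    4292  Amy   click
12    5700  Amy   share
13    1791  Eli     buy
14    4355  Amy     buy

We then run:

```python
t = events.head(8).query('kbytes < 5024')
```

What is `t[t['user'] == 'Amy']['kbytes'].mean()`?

take first 8 rows:
   kbytes user  action
0    3659  Eli   share
1    4970  Eli   click
2    1292  Eli   login
3    2960  Eli   login
4    5024  Amy  logout
5    4984  Amy  logout
6    3844  Amy  logout
7    6317  Amy   share
filter rows where kbytes < 5024:
   kbytes user  action
0    3659  Eli   share
1    4970  Eli   click
2    1292  Eli   login
3    2960  Eli   login
5    4984  Amy  logout
6    3844  Amy  logout
filter rows where user == 'Amy':
   kbytes user  action
5    4984  Amy  logout
6    3844  Amy  logout
Finally, mean of column 'kbytes' = 4414.0.

4414.0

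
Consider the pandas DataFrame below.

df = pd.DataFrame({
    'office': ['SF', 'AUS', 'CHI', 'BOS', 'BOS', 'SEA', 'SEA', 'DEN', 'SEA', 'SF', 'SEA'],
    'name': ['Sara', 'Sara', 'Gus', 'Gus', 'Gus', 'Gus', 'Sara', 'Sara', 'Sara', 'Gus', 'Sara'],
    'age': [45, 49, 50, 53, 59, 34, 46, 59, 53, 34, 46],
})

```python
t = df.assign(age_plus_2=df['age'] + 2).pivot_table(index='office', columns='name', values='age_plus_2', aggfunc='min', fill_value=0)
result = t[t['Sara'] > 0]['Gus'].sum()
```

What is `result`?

72

add column age_plus_2 = df['age'] + 2:
   office  name  age  age_plus_2
0      SF  Sara   45          47
1     AUS  Sara   49          51
2     CHI   Gus   50          52
3     BOS   Gus   53          55
4     BOS   Gus   59          61
5     SEA   Gus   34          36
6     SEA  Sara   46          48
7     DEN  Sara   59          61
8     SEA  Sara   53          55
9      SF   Gus   34          36
10    SEA  Sara   46          48
pivot: rows=office, cols=name, min(age_plus_2):
name    Gus  Sara
office           
AUS       0    51
BOS      55     0
CHI      52     0
DEN       0    61
SEA      36    48
SF       36    47
filter rows where Sara > 0:
name    Gus  Sara
office           
AUS       0    51
DEN       0    61
SEA      36    48
SF       36    47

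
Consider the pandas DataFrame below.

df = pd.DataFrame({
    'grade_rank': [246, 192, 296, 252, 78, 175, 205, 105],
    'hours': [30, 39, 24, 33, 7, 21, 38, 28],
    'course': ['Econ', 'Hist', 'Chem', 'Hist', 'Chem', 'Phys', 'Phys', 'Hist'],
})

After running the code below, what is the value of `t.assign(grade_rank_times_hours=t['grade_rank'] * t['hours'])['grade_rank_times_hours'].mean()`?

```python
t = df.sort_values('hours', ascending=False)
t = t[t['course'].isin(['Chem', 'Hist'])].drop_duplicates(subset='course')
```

sort by hours descending:
   grade_rank  hours course
1         192     39   Hist
6         205     38   Phys
3         252     33   Hist
0         246     30   Econ
7         105     28   Hist
2         296     24   Chem
5         175     21   Phys
4          78      7   Chem
filter rows where course in ['Chem', 'Hist']:
   grade_rank  hours course
1         192     39   Hist
3         252     33   Hist
7         105     28   Hist
2         296     24   Chem
4          78      7   Chem
drop duplicate course (keep=first):
   grade_rank  hours course
1         192     39   Hist
2         296     24   Chem
add column grade_rank_times_hours = t['grade_rank'] * t['hours']:
   grade_rank  hours course  grade_rank_times_hours
1         192     39   Hist                    7488
2         296     24   Chem                    7104
So mean() = 7296.0.

7296.0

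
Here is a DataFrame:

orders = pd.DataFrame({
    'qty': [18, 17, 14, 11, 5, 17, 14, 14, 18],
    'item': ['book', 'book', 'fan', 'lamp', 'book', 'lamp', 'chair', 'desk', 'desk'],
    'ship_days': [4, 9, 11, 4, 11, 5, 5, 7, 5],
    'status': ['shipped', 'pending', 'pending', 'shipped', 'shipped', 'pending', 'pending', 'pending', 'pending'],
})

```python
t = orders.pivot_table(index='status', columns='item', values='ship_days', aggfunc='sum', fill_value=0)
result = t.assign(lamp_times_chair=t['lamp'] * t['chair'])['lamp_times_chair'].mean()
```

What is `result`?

pivot: rows=status, cols=item, sum(ship_days):
item     book  chair  desk  fan  lamp
status                               
pending     9      5    12   11     5
shipped    15      0     0    0     4
add column lamp_times_chair = t['lamp'] * t['chair']:
item     book  chair  desk  fan  lamp  lamp_times_chair
status                                                 
pending     9      5    12   11     5                25
shipped    15      0     0    0     4                 0
Then the mean of column 'lamp_times_chair': 12.5

12.5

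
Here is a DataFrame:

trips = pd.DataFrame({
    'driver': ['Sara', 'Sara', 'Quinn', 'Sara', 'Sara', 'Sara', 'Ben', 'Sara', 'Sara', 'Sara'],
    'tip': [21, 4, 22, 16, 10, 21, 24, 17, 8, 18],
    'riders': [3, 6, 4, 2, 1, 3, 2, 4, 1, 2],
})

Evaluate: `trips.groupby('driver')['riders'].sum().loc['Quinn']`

4

group by driver, sum of riders:
driver
Ben       2
Quinn     4
Sara     22
Name: riders, dtype: int64
value at index 'Quinn' → 4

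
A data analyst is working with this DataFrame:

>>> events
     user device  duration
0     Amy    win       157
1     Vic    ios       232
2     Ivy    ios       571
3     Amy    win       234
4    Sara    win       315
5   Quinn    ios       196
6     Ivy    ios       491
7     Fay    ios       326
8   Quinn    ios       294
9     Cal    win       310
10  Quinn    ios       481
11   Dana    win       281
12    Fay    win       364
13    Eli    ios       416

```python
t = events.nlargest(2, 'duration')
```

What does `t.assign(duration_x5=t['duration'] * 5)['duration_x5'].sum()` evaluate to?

take 2 rows with largest duration:
  user device  duration
2  Ivy    ios       571
6  Ivy    ios       491
add column duration_x5 = t['duration'] * 5:
  user device  duration  duration_x5
2  Ivy    ios       571         2855
6  Ivy    ios       491         2455
Finally, sum of column 'duration_x5' = 5310.

5310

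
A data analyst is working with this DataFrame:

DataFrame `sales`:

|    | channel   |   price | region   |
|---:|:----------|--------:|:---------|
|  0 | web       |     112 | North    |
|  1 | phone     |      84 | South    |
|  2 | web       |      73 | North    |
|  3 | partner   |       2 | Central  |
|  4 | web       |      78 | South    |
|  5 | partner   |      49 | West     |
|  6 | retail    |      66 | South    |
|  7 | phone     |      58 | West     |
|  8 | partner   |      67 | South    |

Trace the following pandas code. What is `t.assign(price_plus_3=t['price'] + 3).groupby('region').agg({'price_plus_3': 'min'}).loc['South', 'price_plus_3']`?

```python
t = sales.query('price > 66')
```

70

filter rows where price > 66:
   channel  price region
0      web    112  North
1    phone     84  South
2      web     73  North
4      web     78  South
8  partner     67  South
add column price_plus_3 = t['price'] + 3:
   channel  price region  price_plus_3
0      web    112  North           115
1    phone     84  South            87
2      web     73  North            76
4      web     78  South            81
8  partner     67  South            70
group by region, min of price_plus_3:
        price_plus_3
region              
North             76
South             70
Finally, value at row 'South', column 'price_plus_3' = 70.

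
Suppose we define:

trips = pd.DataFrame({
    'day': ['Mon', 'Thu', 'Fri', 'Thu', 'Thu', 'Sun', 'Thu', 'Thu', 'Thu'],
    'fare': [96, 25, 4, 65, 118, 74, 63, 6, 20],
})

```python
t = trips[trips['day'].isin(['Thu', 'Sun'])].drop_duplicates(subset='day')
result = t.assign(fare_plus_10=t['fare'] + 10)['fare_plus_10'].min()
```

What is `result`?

filter rows where day in ['Thu', 'Sun']:
   day  fare
1  Thu    25
3  Thu    65
4  Thu   118
5  Sun    74
6  Thu    63
7  Thu     6
8  Thu    20
drop duplicate day (keep=first):
   day  fare
1  Thu    25
5  Sun    74
add column fare_plus_10 = t['fare'] + 10:
   day  fare  fare_plus_10
1  Thu    25            35
5  Sun    74            84
Reading off the min of column 'fare_plus_10', we get 35.

35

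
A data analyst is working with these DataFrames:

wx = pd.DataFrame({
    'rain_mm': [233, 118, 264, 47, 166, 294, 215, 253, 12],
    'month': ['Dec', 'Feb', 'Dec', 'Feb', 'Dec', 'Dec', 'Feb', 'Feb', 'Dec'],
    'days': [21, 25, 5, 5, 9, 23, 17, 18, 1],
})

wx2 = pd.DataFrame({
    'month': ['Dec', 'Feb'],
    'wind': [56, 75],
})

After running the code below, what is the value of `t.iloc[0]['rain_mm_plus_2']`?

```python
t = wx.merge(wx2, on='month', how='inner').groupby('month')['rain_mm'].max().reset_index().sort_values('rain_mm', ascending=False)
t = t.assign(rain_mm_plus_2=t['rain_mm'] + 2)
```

296

merge on 'month' (how='inner') → 9 rows:
   rain_mm month  days  wind
0      233   Dec    21    56
1      118   Feb    25    75
2      264   Dec     5    56
3       47   Feb     5    75
4      166   Dec     9    56
5      294   Dec    23    56
6      215   Feb    17    75
7      253   Feb    18    75
8       12   Dec     1    56
group by month, max of rain_mm:
month
Dec    294
Feb    253
Name: rain_mm, dtype: int64
reset_index():
  month  rain_mm
0   Dec      294
1   Feb      253
sort by rain_mm descending:
  month  rain_mm
0   Dec      294
1   Feb      253
add column rain_mm_plus_2 = t['rain_mm'] + 2:
  month  rain_mm  rain_mm_plus_2
0   Dec      294             296
1   Feb      253             255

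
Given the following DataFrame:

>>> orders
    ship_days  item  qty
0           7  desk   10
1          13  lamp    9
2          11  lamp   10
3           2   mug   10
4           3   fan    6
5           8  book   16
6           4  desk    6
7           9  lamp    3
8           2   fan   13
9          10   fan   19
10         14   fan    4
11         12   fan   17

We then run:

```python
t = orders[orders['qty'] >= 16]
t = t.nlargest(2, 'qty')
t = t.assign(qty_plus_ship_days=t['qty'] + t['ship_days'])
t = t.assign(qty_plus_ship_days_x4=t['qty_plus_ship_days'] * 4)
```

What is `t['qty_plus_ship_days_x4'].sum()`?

232

filter rows where qty >= 16:
    ship_days  item  qty
5           8  book   16
9          10   fan   19
11         12   fan   17
take 2 rows with largest qty:
    ship_days item  qty
9          10  fan   19
11         12  fan   17
add column qty_plus_ship_days = t['qty'] + t['ship_days']:
    ship_days item  qty  qty_plus_ship_days
9          10  fan   19                  29
11         12  fan   17                  29
add column qty_plus_ship_days_x4 = t['qty_plus_ship_days'] * 4:
    ship_days item  qty  qty_plus_ship_days  qty_plus_ship_days_x4
9          10  fan   19                  29                    116
11         12  fan   17                  29                    116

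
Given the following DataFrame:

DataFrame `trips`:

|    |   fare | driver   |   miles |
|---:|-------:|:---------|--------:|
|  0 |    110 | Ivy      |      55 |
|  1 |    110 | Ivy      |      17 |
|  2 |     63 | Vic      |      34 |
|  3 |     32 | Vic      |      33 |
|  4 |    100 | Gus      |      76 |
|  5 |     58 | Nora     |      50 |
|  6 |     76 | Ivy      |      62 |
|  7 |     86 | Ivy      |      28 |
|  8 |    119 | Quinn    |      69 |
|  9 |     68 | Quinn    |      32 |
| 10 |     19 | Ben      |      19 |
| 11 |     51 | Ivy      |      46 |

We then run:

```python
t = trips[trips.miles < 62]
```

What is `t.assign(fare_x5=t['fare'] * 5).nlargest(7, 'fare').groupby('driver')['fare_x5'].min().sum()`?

1200

filter rows where miles < 62:
    fare driver  miles
0    110    Ivy     55
1    110    Ivy     17
2     63    Vic     34
3     32    Vic     33
5     58   Nora     50
7     86    Ivy     28
9     68  Quinn     32
10    19    Ben     19
11    51    Ivy     46
add column fare_x5 = t['fare'] * 5:
    fare driver  miles  fare_x5
0    110    Ivy     55      550
1    110    Ivy     17      550
2     63    Vic     34      315
3     32    Vic     33      160
5     58   Nora     50      290
7     86    Ivy     28      430
9     68  Quinn     32      340
10    19    Ben     19       95
11    51    Ivy     46      255
take 7 rows with largest fare:
    fare driver  miles  fare_x5
0    110    Ivy     55      550
1    110    Ivy     17      550
7     86    Ivy     28      430
9     68  Quinn     32      340
2     63    Vic     34      315
5     58   Nora     50      290
11    51    Ivy     46      255
group by driver, min of fare_x5:
driver
Ivy      255
Nora     290
Quinn    340
Vic      315
Name: fare_x5, dtype: int64
Reading off the sum of the resulting series, we get 1200.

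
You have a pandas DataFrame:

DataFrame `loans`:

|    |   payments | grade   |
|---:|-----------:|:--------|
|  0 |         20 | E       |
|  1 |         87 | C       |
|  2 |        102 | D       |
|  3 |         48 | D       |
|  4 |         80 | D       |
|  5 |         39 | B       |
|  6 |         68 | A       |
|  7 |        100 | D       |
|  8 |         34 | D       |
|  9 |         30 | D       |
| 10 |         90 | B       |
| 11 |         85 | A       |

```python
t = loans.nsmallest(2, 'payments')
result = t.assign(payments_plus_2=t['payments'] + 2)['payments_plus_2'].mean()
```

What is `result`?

take 2 rows with smallest payments:
   payments grade
0        20     E
9        30     D
add column payments_plus_2 = t['payments'] + 2:
   payments grade  payments_plus_2
0        20     E               22
9        30     D               32

27.0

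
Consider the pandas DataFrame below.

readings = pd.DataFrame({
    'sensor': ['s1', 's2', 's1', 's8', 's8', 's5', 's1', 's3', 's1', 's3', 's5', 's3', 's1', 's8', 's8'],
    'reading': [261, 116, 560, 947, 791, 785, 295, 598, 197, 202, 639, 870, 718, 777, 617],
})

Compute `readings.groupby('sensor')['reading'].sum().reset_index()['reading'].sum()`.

8373

group by sensor, sum of reading:
sensor
s1    2031
s2     116
s3    1670
s5    1424
s8    3132
Name: reading, dtype: int64
reset_index():
  sensor  reading
0     s1     2031
1     s2      116
2     s3     1670
3     s5     1424
4     s8     3132
Finally, sum of column 'reading' = 8373.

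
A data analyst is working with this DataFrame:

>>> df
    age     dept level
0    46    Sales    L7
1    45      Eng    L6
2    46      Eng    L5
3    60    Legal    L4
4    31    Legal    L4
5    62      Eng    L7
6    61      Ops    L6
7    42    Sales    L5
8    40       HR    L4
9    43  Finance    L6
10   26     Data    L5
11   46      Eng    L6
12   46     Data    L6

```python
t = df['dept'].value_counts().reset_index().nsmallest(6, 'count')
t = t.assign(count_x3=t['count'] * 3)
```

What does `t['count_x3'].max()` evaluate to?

value_counts of dept:
dept
Eng        4
Sales      2
Legal      2
Data       2
Ops        1
HR         1
Finance    1
Name: count, dtype: int64
reset_index():
      dept  count
0      Eng      4
1    Sales      2
2    Legal      2
3     Data      2
4      Ops      1
5       HR      1
6  Finance      1
take 6 rows with smallest count:
      dept  count
4      Ops      1
5       HR      1
6  Finance      1
1    Sales      2
2    Legal      2
3     Data      2
add column count_x3 = t['count'] * 3:
      dept  count  count_x3
4      Ops      1         3
5       HR      1         3
6  Finance      1         3
1    Sales      2         6
2    Legal      2         6
3     Data      2         6
The max of column 'count_x3' is 6.

6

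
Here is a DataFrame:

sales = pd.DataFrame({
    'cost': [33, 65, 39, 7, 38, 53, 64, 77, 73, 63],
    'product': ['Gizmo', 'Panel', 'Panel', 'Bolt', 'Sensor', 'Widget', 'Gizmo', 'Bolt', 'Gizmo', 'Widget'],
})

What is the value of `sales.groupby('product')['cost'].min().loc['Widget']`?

53

group by product, min of cost:
product
Bolt       7
Gizmo     33
Panel     39
Sensor    38
Widget    53
Name: cost, dtype: int64
Then the value at index 'Widget': 53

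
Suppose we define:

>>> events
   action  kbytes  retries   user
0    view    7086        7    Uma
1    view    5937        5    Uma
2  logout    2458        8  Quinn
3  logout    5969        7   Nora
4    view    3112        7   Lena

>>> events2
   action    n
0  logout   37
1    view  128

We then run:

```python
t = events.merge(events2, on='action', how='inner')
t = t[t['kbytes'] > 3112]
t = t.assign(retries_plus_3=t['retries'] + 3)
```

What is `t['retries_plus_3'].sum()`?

28

merge on 'action' (how='inner') → 5 rows:
   action  kbytes  retries   user    n
0    view    7086        7    Uma  128
1    view    5937        5    Uma  128
2  logout    2458        8  Quinn   37
3  logout    5969        7   Nora   37
4    view    3112        7   Lena  128
filter rows where kbytes > 3112:
   action  kbytes  retries  user    n
0    view    7086        7   Uma  128
1    view    5937        5   Uma  128
3  logout    5969        7  Nora   37
add column retries_plus_3 = t['retries'] + 3:
   action  kbytes  retries  user    n  retries_plus_3
0    view    7086        7   Uma  128              10
1    view    5937        5   Uma  128               8
3  logout    5969        7  Nora   37              10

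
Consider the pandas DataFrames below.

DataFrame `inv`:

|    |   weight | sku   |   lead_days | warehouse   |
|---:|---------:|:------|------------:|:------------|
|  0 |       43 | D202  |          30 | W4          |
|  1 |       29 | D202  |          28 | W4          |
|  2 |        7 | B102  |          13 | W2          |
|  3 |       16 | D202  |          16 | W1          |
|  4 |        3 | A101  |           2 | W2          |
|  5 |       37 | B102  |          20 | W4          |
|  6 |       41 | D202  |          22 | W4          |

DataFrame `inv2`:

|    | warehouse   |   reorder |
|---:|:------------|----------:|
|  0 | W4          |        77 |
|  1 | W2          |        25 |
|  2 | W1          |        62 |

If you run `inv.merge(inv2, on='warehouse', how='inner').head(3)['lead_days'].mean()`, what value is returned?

merge on 'warehouse' (how='inner') → 7 rows:
   weight   sku  lead_days warehouse  reorder
0      43  D202         30        W4       77
1      29  D202         28        W4       77
2       7  B102         13        W2       25
3      16  D202         16        W1       62
4       3  A101          2        W2       25
5      37  B102         20        W4       77
6      41  D202         22        W4       77
take first 3 rows:
   weight   sku  lead_days warehouse  reorder
0      43  D202         30        W4       77
1      29  D202         28        W4       77
2       7  B102         13        W2       25
mean of column 'lead_days' → 23.6666666667

23.6666666667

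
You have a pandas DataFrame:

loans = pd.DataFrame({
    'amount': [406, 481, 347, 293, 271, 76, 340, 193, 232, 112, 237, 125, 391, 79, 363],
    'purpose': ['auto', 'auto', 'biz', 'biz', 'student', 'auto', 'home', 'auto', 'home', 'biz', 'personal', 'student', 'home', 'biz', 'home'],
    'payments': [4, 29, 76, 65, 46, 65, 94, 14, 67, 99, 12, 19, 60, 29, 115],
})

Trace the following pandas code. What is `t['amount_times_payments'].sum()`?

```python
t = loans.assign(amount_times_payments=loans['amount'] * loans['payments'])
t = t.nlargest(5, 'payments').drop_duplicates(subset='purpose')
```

add column amount_times_payments = loans['amount'] * loans['payments']:
    amount   purpose  payments  amount_times_payments
0      406      auto         4                   1624
1      481      auto        29                  13949
2      347       biz        76                  26372
3      293       biz        65                  19045
4      271   student        46                  12466
5       76      auto        65                   4940
6      340      home        94                  31960
7      193      auto        14                   2702
8      232      home        67                  15544
9      112       biz        99                  11088
10     237  personal        12                   2844
11     125   student        19                   2375
12     391      home        60                  23460
13      79       biz        29                   2291
14     363      home       115                  41745
take 5 rows with largest payments:
    amount purpose  payments  amount_times_payments
14     363    home       115                  41745
9      112     biz        99                  11088
6      340    home        94                  31960
2      347     biz        76                  26372
8      232    home        67                  15544
drop duplicate purpose (keep=first):
    amount purpose  payments  amount_times_payments
14     363    home       115                  41745
9      112     biz        99                  11088
Then the sum of column 'amount_times_payments': 52833

52833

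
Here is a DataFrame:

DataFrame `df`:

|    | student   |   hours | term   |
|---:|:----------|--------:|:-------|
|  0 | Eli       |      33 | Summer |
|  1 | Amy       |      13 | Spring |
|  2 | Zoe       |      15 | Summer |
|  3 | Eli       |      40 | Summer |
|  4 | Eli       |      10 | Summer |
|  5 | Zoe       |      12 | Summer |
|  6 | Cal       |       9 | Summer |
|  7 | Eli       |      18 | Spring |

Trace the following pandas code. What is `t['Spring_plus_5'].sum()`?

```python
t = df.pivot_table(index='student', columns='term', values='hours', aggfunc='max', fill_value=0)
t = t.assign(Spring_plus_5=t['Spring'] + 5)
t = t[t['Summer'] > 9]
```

pivot: rows=student, cols=term, max(hours):
term     Spring  Summer
student                
Amy          13       0
Cal           0       9
Eli          18      40
Zoe           0      15
add column Spring_plus_5 = t['Spring'] + 5:
term     Spring  Summer  Spring_plus_5
student                               
Amy          13       0             18
Cal           0       9              5
Eli          18      40             23
Zoe           0      15              5
filter rows where Summer > 9:
term     Spring  Summer  Spring_plus_5
student                               
Eli          18      40             23
Zoe           0      15              5

28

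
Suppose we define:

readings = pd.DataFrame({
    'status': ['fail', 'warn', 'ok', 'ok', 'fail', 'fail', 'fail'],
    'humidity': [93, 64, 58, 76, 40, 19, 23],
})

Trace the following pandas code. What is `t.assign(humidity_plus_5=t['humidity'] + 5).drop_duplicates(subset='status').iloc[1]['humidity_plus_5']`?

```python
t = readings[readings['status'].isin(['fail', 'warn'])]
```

filter rows where status in ['fail', 'warn']:
  status  humidity
0   fail        93
1   warn        64
4   fail        40
5   fail        19
6   fail        23
add column humidity_plus_5 = t['humidity'] + 5:
  status  humidity  humidity_plus_5
0   fail        93               98
1   warn        64               69
4   fail        40               45
5   fail        19               24
6   fail        23               28
drop duplicate status (keep=first):
  status  humidity  humidity_plus_5
0   fail        93               98
1   warn        64               69

69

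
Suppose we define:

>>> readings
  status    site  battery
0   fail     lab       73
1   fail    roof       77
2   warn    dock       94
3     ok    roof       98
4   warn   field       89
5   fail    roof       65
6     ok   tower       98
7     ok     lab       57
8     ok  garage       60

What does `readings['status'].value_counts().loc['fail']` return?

3

value_counts of status:
status
ok      4
fail    3
warn    2
Name: count, dtype: int64
Then the value at index 'fail': 3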